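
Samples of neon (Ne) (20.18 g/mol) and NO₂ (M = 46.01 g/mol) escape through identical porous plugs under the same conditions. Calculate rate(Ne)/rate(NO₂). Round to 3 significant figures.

By Graham's law, rate_Ne/rate_NO₂ = √(M_NO₂/M_Ne) = √(46.01/20.18) = √2.280 = 1.51.

1.51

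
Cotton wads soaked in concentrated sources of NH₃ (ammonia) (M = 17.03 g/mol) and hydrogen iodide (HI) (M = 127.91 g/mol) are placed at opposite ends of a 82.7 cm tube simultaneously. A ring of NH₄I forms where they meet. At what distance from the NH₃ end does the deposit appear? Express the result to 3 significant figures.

60.6 cm

Graham's law gives d_NH₃/d_HI = rate_NH₃/rate_HI = √(M_HI/M_NH₃) = √(127.91/17.03) = 2.741.
With d_NH₃ + d_HI = 82.7 cm, d_HI = 82.7/(1 + 2.741) = 22.11 cm.
d_NH₃ = 82.7 − 22.11 = 60.6 cm.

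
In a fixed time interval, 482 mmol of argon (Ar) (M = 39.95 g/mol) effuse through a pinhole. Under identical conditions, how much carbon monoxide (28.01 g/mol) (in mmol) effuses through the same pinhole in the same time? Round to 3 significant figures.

576 mmol

Graham's law gives rate_CO/rate_Ar = √(M_Ar/M_CO) = √(39.95/28.01) = √1.426 = 1.194.
So the amount for CO is 482 × 1.194 = 576 mmol.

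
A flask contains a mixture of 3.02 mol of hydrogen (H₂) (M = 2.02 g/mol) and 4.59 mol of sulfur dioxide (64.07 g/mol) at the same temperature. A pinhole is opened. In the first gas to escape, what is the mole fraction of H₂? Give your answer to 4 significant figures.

Rate_i ∝ x_i/√M_i (Graham's law weighted by mole fraction), so the effusate composition follows n_i/√M_i.
x_H₂(eff) = (n_H₂/√M_H₂) / (n_H₂/√M_H₂ + n_SO₂/√M_SO₂)
= (3.02/√2.02) / (3.02/√2.02 + 4.59/√64.07) = 2.125/(2.125 + 0.5734) = 0.7875.

0.7875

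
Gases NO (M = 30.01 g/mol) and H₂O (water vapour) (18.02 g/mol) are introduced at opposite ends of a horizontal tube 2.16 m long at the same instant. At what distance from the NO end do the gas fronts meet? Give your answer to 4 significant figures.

In equal time, each gas travels a distance ∝ its rate ∝ 1/√M, so d_NO/d_H₂O = √(M_H₂O/M_NO) = √(18.02/30.01) = 0.7749.
With d_NO + d_H₂O = 2.16 m, d_H₂O = 2.16/(1 + 0.7749) = 1.217 m.
d_NO = 2.16 − 1.217 = 0.9430 m.

0.9430 m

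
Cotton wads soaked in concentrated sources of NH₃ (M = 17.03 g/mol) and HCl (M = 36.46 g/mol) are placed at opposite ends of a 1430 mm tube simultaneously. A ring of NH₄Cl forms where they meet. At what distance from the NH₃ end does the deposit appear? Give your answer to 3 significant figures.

849 mm

The fronts meet when d_NH₃ + d_HCl = L with d_NH₃/d_HCl = √(M_HCl/M_NH₃) (Graham's law). Here √(M_HCl/M_NH₃) = √(36.46/17.03) = 1.463.
With d_NH₃ + d_HCl = 1430 mm, d_HCl = 1430/(1 + 1.463) = 580.5 mm.
d_NH₃ = 1430 − 580.5 = 849 mm.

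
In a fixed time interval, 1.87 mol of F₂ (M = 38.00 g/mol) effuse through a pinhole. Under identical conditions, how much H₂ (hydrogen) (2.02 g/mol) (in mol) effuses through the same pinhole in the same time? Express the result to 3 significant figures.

8.11 mol

By Graham's law, rate_H₂/rate_F₂ = √(M_F₂/M_H₂) = √(38.00/2.02) = √18.81 = 4.337.
So the amount for H₂ is 1.87 × 4.337 = 8.11 mol.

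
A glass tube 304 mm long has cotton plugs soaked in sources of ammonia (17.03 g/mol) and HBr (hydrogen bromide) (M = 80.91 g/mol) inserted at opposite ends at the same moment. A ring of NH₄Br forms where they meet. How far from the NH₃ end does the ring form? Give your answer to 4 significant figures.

208.4 mm

Distances travelled in equal time are proportional to diffusion rates, so d_NH₃/d_HBr = √(M_HBr/M_NH₃) = √(80.91/17.03) = 2.180.
With d_NH₃ + d_HBr = 304 mm, d_HBr = 304/(1 + 2.180) = 95.61 mm.
d_NH₃ = 304 − 95.61 = 208.4 mm.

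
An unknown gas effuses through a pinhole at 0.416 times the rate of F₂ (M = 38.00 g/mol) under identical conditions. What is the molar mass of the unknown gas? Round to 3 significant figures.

220 g/mol

From Graham's law, rate_X/rate_F₂ = √(M_F₂/M_X).
0.416 = √(38.00/M_X)
M_X = 38.00 / 0.416² = 38.00 / 0.1731 = 220 g/mol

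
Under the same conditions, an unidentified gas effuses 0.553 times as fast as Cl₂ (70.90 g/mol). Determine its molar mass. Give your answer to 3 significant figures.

232 g/mol

Using Graham's law: rate_X/rate_Cl₂ = √(M_Cl₂/M_X).
0.553 = √(70.90/M_X)
M_X = 70.90 / 0.553² = 70.90 / 0.3058 = 232 g/mol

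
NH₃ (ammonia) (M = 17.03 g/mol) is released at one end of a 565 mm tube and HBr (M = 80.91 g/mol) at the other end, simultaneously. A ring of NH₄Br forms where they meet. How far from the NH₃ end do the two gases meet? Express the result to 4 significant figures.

Distances travelled in equal time are proportional to diffusion rates, so d_NH₃/d_HBr = √(M_HBr/M_NH₃) = √(80.91/17.03) = 2.180.
With d_NH₃ + d_HBr = 565 mm, d_HBr = 565/(1 + 2.180) = 177.7 mm.
d_NH₃ = 565 − 177.7 = 387.3 mm.

387.3 mm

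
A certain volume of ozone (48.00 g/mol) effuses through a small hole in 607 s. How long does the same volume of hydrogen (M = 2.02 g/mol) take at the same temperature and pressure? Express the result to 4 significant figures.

124.5 s

Graham's law gives t_H₂/t_O₃ = √(M_H₂/M_O₃) = √(2.02/48.00) = √0.04208 = 0.2051.
So the time for H₂ is 607 × 0.2051 = 124.5 s.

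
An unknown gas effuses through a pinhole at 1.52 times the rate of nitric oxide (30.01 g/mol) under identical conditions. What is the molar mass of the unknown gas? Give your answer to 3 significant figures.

By Graham's law, rate_X/rate_NO = √(M_NO/M_X).
1.52 = √(30.01/M_X)
M_X = 30.01 / 1.52² = 30.01 / 2.310 = 13.0 g/mol

13.0 g/mol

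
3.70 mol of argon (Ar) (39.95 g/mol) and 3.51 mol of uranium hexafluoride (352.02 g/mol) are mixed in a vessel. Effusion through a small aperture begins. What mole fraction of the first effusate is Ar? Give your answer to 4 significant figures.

The effusion rate of species i is ∝ p_i/√M_i ∝ n_i/√M_i.
x_Ar(eff) = (n_Ar/√M_Ar) / (n_Ar/√M_Ar + n_UF₆/√M_UF₆)
= (3.70/√39.95) / (3.70/√39.95 + 3.51/√352.02) = 0.5854/(0.5854 + 0.1871) = 0.7578.

0.7578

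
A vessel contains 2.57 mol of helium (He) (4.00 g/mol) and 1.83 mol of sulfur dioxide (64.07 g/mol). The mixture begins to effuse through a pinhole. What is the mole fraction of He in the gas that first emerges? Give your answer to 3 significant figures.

Effusion rate of each component ∝ n_i/√M_i (partial pressure × 1/√M).
So x_He in the escaping gas = (n_He/√M_He) / Σ(n_i/√M_i)
= (2.57/√4.00) / (2.57/√4.00 + 1.83/√64.07) = 1.285/(1.285 + 0.2286) = 0.849.

0.849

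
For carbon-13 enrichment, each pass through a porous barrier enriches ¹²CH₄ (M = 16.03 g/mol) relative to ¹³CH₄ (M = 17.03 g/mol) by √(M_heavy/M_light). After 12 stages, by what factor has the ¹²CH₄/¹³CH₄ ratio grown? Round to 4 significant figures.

Overall factor = α^12 with α = √(17.03/16.03), i.e. (17.03/16.03)^(12/2).
= 1.06238^6 = 1.438.

1.438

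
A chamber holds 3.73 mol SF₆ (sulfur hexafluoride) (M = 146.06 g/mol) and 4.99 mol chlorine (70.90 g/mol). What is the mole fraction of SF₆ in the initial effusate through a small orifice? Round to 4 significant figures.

Each component's effusion rate ∝ (its partial pressure)·(1/√M) ∝ n_i/√M_i.
Mole fraction of SF₆ in the effusate = (n_SF₆/√M_SF₆) / (n_SF₆/√M_SF₆ + n_Cl₂/√M_Cl₂)
= (3.73/√146.06) / (3.73/√146.06 + 4.99/√70.90) = 0.3086/(0.3086 + 0.5926) = 0.3424.

0.3424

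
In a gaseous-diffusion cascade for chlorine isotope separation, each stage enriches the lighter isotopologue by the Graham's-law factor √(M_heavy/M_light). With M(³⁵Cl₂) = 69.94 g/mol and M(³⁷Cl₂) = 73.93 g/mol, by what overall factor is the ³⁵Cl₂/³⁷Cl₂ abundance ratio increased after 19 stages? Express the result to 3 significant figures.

The single-stage factor is √(M_heavy/M_light), so 19 stages give [√(73.93/69.94)]^19 = (73.93/69.94)^(19/2).
= 1.05705^(19/2) = 1.69.

1.69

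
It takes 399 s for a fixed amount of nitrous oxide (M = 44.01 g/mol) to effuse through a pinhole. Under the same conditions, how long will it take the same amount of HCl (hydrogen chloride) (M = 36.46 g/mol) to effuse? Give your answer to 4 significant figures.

From Graham's law, t_HCl/t_N₂O = √(M_HCl/M_N₂O) = √(36.46/44.01) = √0.8284 = 0.9102.
So the time for HCl is 399 × 0.9102 = 363.2 s.

363.2 s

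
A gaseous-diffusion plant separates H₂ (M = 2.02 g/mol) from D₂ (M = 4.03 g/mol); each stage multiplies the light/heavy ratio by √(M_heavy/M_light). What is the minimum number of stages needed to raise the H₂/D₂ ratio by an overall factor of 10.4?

7

Per stage α = (4.03/2.02)^(1/2) = 1.99505^0.5, giving ln α = 0.3453.
Need α^N ≥ 10.4 ⇒ N ≥ ln(10.4) / ln α = 2.342 / 0.3453 = 6.78.
Minimum whole number of stages: N = 7.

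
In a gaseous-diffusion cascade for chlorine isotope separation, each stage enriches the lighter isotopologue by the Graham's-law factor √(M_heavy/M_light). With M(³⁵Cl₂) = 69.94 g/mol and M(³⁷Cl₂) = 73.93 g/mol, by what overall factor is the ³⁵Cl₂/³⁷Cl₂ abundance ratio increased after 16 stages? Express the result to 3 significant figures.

1.56

The single-stage factor is √(M_heavy/M_light), so 16 stages give [√(73.93/69.94)]^16 = (73.93/69.94)^(16/2).
= 1.05705^8 = 1.56.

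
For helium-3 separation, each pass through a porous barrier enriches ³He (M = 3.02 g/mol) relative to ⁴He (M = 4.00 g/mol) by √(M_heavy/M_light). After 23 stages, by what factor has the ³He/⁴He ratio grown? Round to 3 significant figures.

25.3

After 23 stages the ratio has grown by (√(4.00/3.02))^23 = (4.00/3.02)^(23/2).
= 1.32450^(23/2) = 25.3.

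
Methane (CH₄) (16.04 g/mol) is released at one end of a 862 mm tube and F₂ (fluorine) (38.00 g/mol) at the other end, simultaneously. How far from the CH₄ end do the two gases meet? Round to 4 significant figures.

Graham's law gives d_CH₄/d_F₂ = rate_CH₄/rate_F₂ = √(M_F₂/M_CH₄) = √(38.00/16.04) = 1.539.
With d_CH₄ + d_F₂ = 862 mm, d_F₂ = 862/(1 + 1.539) = 339.5 mm.
d_CH₄ = 862 − 339.5 = 522.5 mm.

522.5 mm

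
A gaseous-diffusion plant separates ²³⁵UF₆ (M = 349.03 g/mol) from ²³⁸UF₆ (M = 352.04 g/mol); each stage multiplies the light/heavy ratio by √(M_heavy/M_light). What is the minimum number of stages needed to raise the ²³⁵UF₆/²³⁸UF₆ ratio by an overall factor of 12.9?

596

Single-stage factor α = √(352.04/349.03), so ln α = ½ ln(1.00862) = 0.004293.
Need α^N ≥ 12.9 ⇒ N ≥ ln(12.9) / ln α = 2.557 / 0.004293 = 595.61.
Minimum whole number of stages: N = 596.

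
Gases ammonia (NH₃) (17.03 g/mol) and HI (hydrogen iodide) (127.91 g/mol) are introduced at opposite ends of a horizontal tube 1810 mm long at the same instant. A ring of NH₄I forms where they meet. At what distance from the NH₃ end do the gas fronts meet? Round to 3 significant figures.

Distances travelled in equal time are proportional to diffusion rates, so d_NH₃/d_HI = √(M_HI/M_NH₃) = √(127.91/17.03) = 2.741.
With d_NH₃ + d_HI = 1810 mm, d_HI = 1810/(1 + 2.741) = 483.9 mm.
d_NH₃ = 1810 − 483.9 = 1330 mm.

1330 mm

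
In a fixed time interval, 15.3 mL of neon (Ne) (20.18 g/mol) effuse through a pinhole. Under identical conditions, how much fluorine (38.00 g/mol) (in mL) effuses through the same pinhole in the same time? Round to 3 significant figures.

11.1 mL

Using Graham's law: rate_F₂/rate_Ne = √(M_Ne/M_F₂) = √(20.18/38.00) = √0.5311 = 0.7287.
So the volume for F₂ is 15.3 × 0.7287 = 11.1 mL.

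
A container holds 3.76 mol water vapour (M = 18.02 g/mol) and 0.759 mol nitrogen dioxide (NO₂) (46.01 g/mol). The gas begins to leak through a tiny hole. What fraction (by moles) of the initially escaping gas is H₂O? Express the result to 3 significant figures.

0.888

Effusion rate of each component ∝ n_i/√M_i (partial pressure × 1/√M).
Mole fraction of H₂O in the effusate = (n_H₂O/√M_H₂O) / (n_H₂O/√M_H₂O + n_NO₂/√M_NO₂)
= (3.76/√18.02) / (3.76/√18.02 + 0.759/√46.01) = 0.8857/(0.8857 + 0.1119) = 0.888.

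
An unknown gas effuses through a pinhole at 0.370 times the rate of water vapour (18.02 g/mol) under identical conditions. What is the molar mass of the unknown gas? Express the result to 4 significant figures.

By Graham's law, rate_X/rate_H₂O = √(M_H₂O/M_X).
0.370 = √(18.02/M_X)
M_X = 18.02 / 0.370² = 18.02 / 0.1369 = 131.6 g/mol

131.6 g/mol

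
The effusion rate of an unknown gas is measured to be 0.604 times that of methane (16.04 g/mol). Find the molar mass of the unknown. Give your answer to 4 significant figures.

43.97 g/mol

By Graham's law, rate_X/rate_CH₄ = √(M_CH₄/M_X).
0.604 = √(16.04/M_X)
M_X = 16.04 / 0.604² = 16.04 / 0.3648 = 43.97 g/mol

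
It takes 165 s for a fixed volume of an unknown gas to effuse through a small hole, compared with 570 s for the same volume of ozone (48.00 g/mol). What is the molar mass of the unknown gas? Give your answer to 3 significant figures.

Since effusion rate ∝ 1/√M, t_X/t_O₃ = √(M_X/M_O₃).
165/570 = 0.2895 = √(M_X/48.00)
M_X = 48.00 × 0.2895² = 48.00 × 0.08380 = 4.02 g/mol

4.02 g/mol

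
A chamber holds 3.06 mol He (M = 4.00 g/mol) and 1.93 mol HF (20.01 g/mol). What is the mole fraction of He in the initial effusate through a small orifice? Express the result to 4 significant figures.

Rate_i ∝ x_i/√M_i (Graham's law weighted by mole fraction), so the effusate composition follows n_i/√M_i.
Mole fraction of He in the effusate = (n_He/√M_He) / (n_He/√M_He + n_HF/√M_HF)
= (3.06/√4.00) / (3.06/√4.00 + 1.93/√20.01) = 1.530/(1.530 + 0.4315) = 0.7800.

0.7800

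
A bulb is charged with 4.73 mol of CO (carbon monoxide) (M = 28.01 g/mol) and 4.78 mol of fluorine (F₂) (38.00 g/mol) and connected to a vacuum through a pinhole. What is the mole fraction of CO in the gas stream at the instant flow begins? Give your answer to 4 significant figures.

Rate_i ∝ x_i/√M_i (Graham's law weighted by mole fraction), so the effusate composition follows n_i/√M_i.
So x_CO in the escaping gas = (n_CO/√M_CO) / Σ(n_i/√M_i)
= (4.73/√28.01) / (4.73/√28.01 + 4.78/√38.00) = 0.8937/(0.8937 + 0.7754) = 0.5354.

0.5354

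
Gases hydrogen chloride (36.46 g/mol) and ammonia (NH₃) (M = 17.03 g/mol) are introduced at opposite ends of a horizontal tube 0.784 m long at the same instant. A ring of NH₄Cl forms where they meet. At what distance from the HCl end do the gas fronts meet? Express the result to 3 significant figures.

0.318 m

In equal time, each gas travels a distance ∝ its rate ∝ 1/√M, so d_HCl/d_NH₃ = √(M_NH₃/M_HCl) = √(17.03/36.46) = 0.6834.
With d_HCl + d_NH₃ = 0.784 m, d_NH₃ = 0.784/(1 + 0.6834) = 0.4657 m.
d_HCl = 0.784 − 0.4657 = 0.318 m.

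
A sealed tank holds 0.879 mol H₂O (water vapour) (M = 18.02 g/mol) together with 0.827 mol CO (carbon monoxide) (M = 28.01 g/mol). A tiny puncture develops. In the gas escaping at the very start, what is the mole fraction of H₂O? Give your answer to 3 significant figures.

0.570

Rate_i ∝ x_i/√M_i (Graham's law weighted by mole fraction), so the effusate composition follows n_i/√M_i.
Mole fraction of H₂O in the effusate = (n_H₂O/√M_H₂O) / (n_H₂O/√M_H₂O + n_CO/√M_CO)
= (0.879/√18.02) / (0.879/√18.02 + 0.827/√28.01) = 0.2071/(0.2071 + 0.1563) = 0.570.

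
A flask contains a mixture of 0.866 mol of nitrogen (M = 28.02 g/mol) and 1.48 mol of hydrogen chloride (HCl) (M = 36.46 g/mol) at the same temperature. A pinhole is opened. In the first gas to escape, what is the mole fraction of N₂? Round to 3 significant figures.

0.400

Each component's effusion rate ∝ (its partial pressure)·(1/√M) ∝ n_i/√M_i.
x_N₂(eff) = (n_N₂/√M_N₂) / (n_N₂/√M_N₂ + n_HCl/√M_HCl)
= (0.866/√28.02) / (0.866/√28.02 + 1.48/√36.46) = 0.1636/(0.1636 + 0.2451) = 0.400.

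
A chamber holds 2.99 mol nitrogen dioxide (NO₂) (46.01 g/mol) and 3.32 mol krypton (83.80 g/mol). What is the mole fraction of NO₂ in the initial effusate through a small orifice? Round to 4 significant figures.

Each component's effusion rate ∝ (its partial pressure)·(1/√M) ∝ n_i/√M_i.
Mole fraction of NO₂ in the effusate = (n_NO₂/√M_NO₂) / (n_NO₂/√M_NO₂ + n_Kr/√M_Kr)
= (2.99/√46.01) / (2.99/√46.01 + 3.32/√83.80) = 0.4408/(0.4408 + 0.3627) = 0.5486.

0.5486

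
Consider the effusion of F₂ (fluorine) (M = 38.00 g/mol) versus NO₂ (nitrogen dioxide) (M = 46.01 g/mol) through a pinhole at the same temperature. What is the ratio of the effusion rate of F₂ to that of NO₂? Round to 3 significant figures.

1.10

Graham's law gives rate_F₂/rate_NO₂ = √(M_NO₂/M_F₂) = √(46.01/38.00) = √1.211 = 1.10.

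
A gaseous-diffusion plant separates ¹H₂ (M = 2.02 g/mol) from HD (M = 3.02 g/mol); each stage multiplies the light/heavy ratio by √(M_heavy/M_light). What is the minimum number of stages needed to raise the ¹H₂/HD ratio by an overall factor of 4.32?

Per stage α = (3.02/2.02)^(1/2) = 1.49505^0.5, giving ln α = 0.2011.
Need α^N ≥ 4.32 ⇒ N ≥ ln(4.32) / ln α = 1.463 / 0.2011 = 7.28.
Rounding up, N = 8 stages.

8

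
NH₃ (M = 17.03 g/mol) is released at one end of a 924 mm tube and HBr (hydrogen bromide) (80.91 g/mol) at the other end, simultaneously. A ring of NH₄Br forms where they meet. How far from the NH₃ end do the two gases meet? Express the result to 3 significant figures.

Distances travelled in equal time are proportional to diffusion rates, so d_NH₃/d_HBr = √(M_HBr/M_NH₃) = √(80.91/17.03) = 2.180.
With d_NH₃ + d_HBr = 924 mm, d_HBr = 924/(1 + 2.180) = 290.6 mm.
d_NH₃ = 924 − 290.6 = 633 mm.

633 mm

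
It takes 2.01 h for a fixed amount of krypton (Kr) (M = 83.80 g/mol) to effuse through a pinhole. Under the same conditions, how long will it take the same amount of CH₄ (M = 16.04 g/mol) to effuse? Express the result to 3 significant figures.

Since effusion rate ∝ 1/√M, t_CH₄/t_Kr = √(M_CH₄/M_Kr) = √(16.04/83.80) = √0.1914 = 0.4375.
So the time for CH₄ is 2.01 × 0.4375 = 0.879 h.

0.879 h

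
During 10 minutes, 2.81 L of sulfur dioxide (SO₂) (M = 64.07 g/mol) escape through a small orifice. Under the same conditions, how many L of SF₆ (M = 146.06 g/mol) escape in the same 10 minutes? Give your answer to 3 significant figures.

Using Graham's law: rate_SF₆/rate_SO₂ = √(M_SO₂/M_SF₆) = √(64.07/146.06) = √0.4387 = 0.6623.
So the volume for SF₆ is 2.81 × 0.6623 = 1.86 L.

1.86 L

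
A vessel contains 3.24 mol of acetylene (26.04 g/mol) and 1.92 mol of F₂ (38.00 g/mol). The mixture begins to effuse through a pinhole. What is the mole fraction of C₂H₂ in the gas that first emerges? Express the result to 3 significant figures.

0.671

The effusion rate of species i is ∝ p_i/√M_i ∝ n_i/√M_i.
So x_C₂H₂ in the escaping gas = (n_C₂H₂/√M_C₂H₂) / Σ(n_i/√M_i)
= (3.24/√26.04) / (3.24/√26.04 + 1.92/√38.00) = 0.6349/(0.6349 + 0.3115) = 0.671.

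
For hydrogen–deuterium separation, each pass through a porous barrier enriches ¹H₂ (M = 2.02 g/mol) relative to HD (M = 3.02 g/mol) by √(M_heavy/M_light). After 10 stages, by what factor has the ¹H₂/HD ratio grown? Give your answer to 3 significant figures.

7.47

Overall factor = α^10 with α = √(3.02/2.02), i.e. (3.02/2.02)^(10/2).
= 1.49505^5 = 7.47.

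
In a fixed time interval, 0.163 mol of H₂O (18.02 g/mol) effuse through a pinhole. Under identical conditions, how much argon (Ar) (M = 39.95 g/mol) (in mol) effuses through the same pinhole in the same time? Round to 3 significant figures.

Graham's law gives rate_Ar/rate_H₂O = √(M_H₂O/M_Ar) = √(18.02/39.95) = √0.4511 = 0.6716.
So the amount for Ar is 0.163 × 0.6716 = 0.109 mol.

0.109 mol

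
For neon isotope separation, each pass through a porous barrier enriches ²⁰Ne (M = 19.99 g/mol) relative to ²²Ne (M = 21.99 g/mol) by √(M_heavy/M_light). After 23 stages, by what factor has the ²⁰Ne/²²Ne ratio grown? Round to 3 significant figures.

The single-stage factor is √(M_heavy/M_light), so 23 stages give [√(21.99/19.99)]^23 = (21.99/19.99)^(23/2).
= 1.10005^(23/2) = 2.99.

2.99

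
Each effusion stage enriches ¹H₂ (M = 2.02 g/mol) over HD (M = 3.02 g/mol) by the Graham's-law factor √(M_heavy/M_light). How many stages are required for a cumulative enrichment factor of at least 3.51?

Per stage α = (3.02/2.02)^(1/2) = 1.49505^0.5, giving ln α = 0.2011.
Need α^N ≥ 3.51 ⇒ N ≥ ln(3.51) / ln α = 1.256 / 0.2011 = 6.24.
Minimum whole number of stages: N = 7.

7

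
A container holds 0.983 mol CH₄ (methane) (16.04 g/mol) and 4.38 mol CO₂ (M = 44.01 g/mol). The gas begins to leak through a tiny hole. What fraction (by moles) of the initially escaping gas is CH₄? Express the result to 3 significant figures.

Rate_i ∝ x_i/√M_i (Graham's law weighted by mole fraction), so the effusate composition follows n_i/√M_i.
Mole fraction of CH₄ in the effusate = (n_CH₄/√M_CH₄) / (n_CH₄/√M_CH₄ + n_CO₂/√M_CO₂)
= (0.983/√16.04) / (0.983/√16.04 + 4.38/√44.01) = 0.2454/(0.2454 + 0.6602) = 0.271.

0.271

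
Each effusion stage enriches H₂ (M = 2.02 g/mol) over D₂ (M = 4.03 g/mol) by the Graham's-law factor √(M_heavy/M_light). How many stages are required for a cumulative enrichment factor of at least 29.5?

With α = √(4.03/2.02) per stage, ln α = ½ ln(1.99505) = 0.3453.
Need α^N ≥ 29.5 ⇒ N ≥ ln(29.5) / ln α = 3.384 / 0.3453 = 9.80.
Rounding up, N = 10 stages.

10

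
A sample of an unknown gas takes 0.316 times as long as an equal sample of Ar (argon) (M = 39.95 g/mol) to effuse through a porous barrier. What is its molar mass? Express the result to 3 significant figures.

3.99 g/mol

By Graham's law, t_X/t_Ar = √(M_X/M_Ar).
0.316 = √(M_X/39.95)
M_X = 39.95 × 0.316² = 39.95 × 0.09986 = 3.99 g/mol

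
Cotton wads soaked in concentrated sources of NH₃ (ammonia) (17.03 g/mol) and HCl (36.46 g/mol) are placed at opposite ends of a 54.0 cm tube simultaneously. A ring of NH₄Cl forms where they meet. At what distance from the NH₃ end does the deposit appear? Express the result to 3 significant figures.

The fronts meet when d_NH₃ + d_HCl = L with d_NH₃/d_HCl = √(M_HCl/M_NH₃) (Graham's law). Here √(M_HCl/M_NH₃) = √(36.46/17.03) = 1.463.
With d_NH₃ + d_HCl = 54.0 cm, d_HCl = 54.0/(1 + 1.463) = 21.92 cm.
d_NH₃ = 54.0 − 21.92 = 32.1 cm.

32.1 cm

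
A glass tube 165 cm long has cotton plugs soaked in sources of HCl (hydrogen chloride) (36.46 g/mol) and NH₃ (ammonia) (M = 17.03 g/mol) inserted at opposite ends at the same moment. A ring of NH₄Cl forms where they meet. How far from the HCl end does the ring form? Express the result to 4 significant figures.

66.99 cm

The fronts meet when d_HCl + d_NH₃ = L with d_HCl/d_NH₃ = √(M_NH₃/M_HCl) (Graham's law). Here √(M_NH₃/M_HCl) = √(17.03/36.46) = 0.6834.
With d_HCl + d_NH₃ = 165 cm, d_NH₃ = 165/(1 + 0.6834) = 98.01 cm.
d_HCl = 165 − 98.01 = 66.99 cm.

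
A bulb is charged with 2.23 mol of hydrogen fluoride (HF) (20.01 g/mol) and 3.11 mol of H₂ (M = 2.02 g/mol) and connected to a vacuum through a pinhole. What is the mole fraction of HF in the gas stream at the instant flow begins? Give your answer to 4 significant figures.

0.1856

The effusion rate of species i is ∝ p_i/√M_i ∝ n_i/√M_i.
x_HF(eff) = (n_HF/√M_HF) / (n_HF/√M_HF + n_H₂/√M_H₂)
= (2.23/√20.01) / (2.23/√20.01 + 3.11/√2.02) = 0.4985/(0.4985 + 2.188) = 0.1856.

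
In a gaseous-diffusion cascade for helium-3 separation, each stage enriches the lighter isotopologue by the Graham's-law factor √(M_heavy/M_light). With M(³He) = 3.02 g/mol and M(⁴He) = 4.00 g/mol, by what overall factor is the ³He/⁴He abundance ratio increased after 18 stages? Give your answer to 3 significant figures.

After 18 stages the ratio has grown by (√(4.00/3.02))^18 = (4.00/3.02)^(18/2).
= 1.32450^9 = 12.5.

12.5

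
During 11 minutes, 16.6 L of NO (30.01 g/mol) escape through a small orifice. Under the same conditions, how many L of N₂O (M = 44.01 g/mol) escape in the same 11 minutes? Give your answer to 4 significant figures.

By Graham's law, rate_N₂O/rate_NO = √(M_NO/M_N₂O) = √(30.01/44.01) = √0.6819 = 0.8258.
So the volume for N₂O is 16.6 × 0.8258 = 13.71 L.

13.71 L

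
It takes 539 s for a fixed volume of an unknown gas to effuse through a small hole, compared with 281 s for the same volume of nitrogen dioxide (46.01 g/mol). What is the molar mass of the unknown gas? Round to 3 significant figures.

Using Graham's law: t_X/t_NO₂ = √(M_X/M_NO₂).
539/281 = 1.918 = √(M_X/46.01)
M_X = 46.01 × 1.918² = 46.01 × 3.679 = 169 g/mol

169 g/mol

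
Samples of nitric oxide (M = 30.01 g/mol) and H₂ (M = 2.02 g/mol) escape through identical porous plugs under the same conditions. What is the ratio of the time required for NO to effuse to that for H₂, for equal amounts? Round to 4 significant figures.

3.854

Since effusion rate ∝ 1/√M, t_NO/t_H₂ = √(M_NO/M_H₂) = √(30.01/2.02) = √14.86 = 3.854.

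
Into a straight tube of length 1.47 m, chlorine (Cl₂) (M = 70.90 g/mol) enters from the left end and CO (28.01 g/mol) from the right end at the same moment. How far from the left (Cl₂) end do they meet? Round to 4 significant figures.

0.5674 m

Graham's law gives d_Cl₂/d_CO = rate_Cl₂/rate_CO = √(M_CO/M_Cl₂) = √(28.01/70.90) = 0.6285.
With d_Cl₂ + d_CO = 1.47 m, d_CO = 1.47/(1 + 0.6285) = 0.9026 m.
d_Cl₂ = 1.47 − 0.9026 = 0.5674 m.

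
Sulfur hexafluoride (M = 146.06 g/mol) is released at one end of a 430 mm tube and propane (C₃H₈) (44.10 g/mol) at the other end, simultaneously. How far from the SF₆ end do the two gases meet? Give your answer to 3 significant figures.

152 mm

Graham's law gives d_SF₆/d_C₃H₈ = rate_SF₆/rate_C₃H₈ = √(M_C₃H₈/M_SF₆) = √(44.10/146.06) = 0.5495.
With d_SF₆ + d_C₃H₈ = 430 mm, d_C₃H₈ = 430/(1 + 0.5495) = 277.5 mm.
d_SF₆ = 430 − 277.5 = 152 mm.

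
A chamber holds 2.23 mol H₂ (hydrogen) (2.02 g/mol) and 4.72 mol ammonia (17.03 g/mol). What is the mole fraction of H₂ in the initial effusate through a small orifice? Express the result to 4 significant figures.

0.5784

The effusion rate of species i is ∝ p_i/√M_i ∝ n_i/√M_i.
Mole fraction of H₂ in the effusate = (n_H₂/√M_H₂) / (n_H₂/√M_H₂ + n_NH₃/√M_NH₃)
= (2.23/√2.02) / (2.23/√2.02 + 4.72/√17.03) = 1.569/(1.569 + 1.144) = 0.5784.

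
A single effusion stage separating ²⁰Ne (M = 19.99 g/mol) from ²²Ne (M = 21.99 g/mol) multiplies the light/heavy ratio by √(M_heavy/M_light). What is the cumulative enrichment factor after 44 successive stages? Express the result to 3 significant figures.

After 44 stages the ratio has grown by (√(21.99/19.99))^44 = (21.99/19.99)^(44/2).
= 1.10005^22 = 8.15.

8.15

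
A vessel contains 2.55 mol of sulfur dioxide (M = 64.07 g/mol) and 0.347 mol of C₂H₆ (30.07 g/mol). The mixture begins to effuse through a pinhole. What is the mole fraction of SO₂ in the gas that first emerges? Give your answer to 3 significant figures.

The effusion rate of species i is ∝ p_i/√M_i ∝ n_i/√M_i.
x_SO₂(eff) = (n_SO₂/√M_SO₂) / (n_SO₂/√M_SO₂ + n_C₂H₆/√M_C₂H₆)
= (2.55/√64.07) / (2.55/√64.07 + 0.347/√30.07) = 0.3186/(0.3186 + 0.06328) = 0.834.

0.834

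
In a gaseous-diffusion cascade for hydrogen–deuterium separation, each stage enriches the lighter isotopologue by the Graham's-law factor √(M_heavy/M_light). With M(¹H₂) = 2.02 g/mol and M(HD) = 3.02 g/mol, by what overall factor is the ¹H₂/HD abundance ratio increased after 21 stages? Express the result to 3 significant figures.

Overall factor = α^21 with α = √(3.02/2.02), i.e. (3.02/2.02)^(21/2).
= 1.49505^(21/2) = 68.2.

68.2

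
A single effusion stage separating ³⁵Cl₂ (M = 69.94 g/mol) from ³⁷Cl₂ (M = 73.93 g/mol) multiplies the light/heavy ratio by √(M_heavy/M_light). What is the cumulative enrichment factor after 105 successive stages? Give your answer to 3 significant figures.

After 105 stages the ratio has grown by (√(73.93/69.94))^105 = (73.93/69.94)^(105/2).
= 1.05705^(105/2) = 18.4.

18.4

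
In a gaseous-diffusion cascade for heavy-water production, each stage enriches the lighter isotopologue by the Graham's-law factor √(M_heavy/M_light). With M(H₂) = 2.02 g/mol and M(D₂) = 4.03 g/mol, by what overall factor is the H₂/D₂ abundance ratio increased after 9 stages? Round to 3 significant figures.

22.4

Each stage multiplies the ratio by α = √(4.03/2.02), so after 9 stages the overall factor is α^9 = (4.03/2.02)^(9/2).
= 1.99505^(9/2) = 22.4.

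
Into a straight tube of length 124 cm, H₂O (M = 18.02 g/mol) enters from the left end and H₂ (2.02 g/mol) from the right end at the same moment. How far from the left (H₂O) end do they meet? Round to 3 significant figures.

Distances travelled in equal time are proportional to diffusion rates, so d_H₂O/d_H₂ = √(M_H₂/M_H₂O) = √(2.02/18.02) = 0.3348.
With d_H₂O + d_H₂ = 124 cm, d_H₂ = 124/(1 + 0.3348) = 92.90 cm.
d_H₂O = 124 − 92.90 = 31.1 cm.

31.1 cm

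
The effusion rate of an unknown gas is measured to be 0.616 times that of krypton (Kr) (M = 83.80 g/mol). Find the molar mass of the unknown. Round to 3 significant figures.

Since effusion rate ∝ 1/√M, rate_X/rate_Kr = √(M_Kr/M_X).
0.616 = √(83.80/M_X)
M_X = 83.80 / 0.616² = 83.80 / 0.3795 = 221 g/mol

221 g/mol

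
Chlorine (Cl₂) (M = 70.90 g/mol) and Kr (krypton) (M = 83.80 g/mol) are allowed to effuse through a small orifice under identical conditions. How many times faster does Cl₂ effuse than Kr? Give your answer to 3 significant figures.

Using Graham's law: rate_Cl₂/rate_Kr = √(M_Kr/M_Cl₂) = √(83.80/70.90) = √1.182 = 1.09.

1.09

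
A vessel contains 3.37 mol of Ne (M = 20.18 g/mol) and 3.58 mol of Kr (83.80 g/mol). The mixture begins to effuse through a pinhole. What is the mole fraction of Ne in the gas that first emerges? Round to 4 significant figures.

0.6573

Effusion rate of each component ∝ n_i/√M_i (partial pressure × 1/√M).
So x_Ne in the escaping gas = (n_Ne/√M_Ne) / Σ(n_i/√M_i)
= (3.37/√20.18) / (3.37/√20.18 + 3.58/√83.80) = 0.7502/(0.7502 + 0.3911) = 0.6573.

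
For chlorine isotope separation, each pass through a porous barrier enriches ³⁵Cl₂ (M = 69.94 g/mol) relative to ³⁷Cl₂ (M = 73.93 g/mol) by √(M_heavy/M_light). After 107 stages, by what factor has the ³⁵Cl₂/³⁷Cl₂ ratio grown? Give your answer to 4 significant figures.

The single-stage factor is √(M_heavy/M_light), so 107 stages give [√(73.93/69.94)]^107 = (73.93/69.94)^(107/2).
= 1.05705^(107/2) = 19.46.

19.46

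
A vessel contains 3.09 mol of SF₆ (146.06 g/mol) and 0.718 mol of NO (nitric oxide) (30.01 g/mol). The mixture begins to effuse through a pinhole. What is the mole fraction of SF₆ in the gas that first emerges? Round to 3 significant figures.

Effusion rate of each component ∝ n_i/√M_i (partial pressure × 1/√M).
So x_SF₆ in the escaping gas = (n_SF₆/√M_SF₆) / Σ(n_i/√M_i)
= (3.09/√146.06) / (3.09/√146.06 + 0.718/√30.01) = 0.2557/(0.2557 + 0.1311) = 0.661.

0.661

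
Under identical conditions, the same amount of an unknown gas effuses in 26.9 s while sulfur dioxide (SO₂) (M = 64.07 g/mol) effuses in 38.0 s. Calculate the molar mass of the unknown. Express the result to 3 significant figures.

Since effusion rate ∝ 1/√M, t_X/t_SO₂ = √(M_X/M_SO₂).
26.9/38.0 = 0.7079 = √(M_X/64.07)
M_X = 64.07 × 0.7079² = 64.07 × 0.5011 = 32.1 g/mol

32.1 g/mol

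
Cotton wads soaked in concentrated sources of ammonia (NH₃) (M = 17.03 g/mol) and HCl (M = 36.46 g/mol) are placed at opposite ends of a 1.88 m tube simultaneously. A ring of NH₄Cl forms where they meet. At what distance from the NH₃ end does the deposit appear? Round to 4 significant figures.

1.117 m

The fronts meet when d_NH₃ + d_HCl = L with d_NH₃/d_HCl = √(M_HCl/M_NH₃) (Graham's law). Here √(M_HCl/M_NH₃) = √(36.46/17.03) = 1.463.
With d_NH₃ + d_HCl = 1.88 m, d_HCl = 1.88/(1 + 1.463) = 0.7632 m.
d_NH₃ = 1.88 − 0.7632 = 1.117 m.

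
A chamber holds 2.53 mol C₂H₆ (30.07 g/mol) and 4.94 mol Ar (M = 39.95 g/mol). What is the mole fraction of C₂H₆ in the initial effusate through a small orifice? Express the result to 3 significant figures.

0.371

Rate_i ∝ x_i/√M_i (Graham's law weighted by mole fraction), so the effusate composition follows n_i/√M_i.
x_C₂H₆(eff) = (n_C₂H₆/√M_C₂H₆) / (n_C₂H₆/√M_C₂H₆ + n_Ar/√M_Ar)
= (2.53/√30.07) / (2.53/√30.07 + 4.94/√39.95) = 0.4614/(0.4614 + 0.7816) = 0.371.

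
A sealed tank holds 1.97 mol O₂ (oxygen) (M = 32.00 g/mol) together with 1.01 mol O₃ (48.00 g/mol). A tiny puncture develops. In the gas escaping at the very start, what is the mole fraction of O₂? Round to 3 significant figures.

0.705

The effusion rate of species i is ∝ p_i/√M_i ∝ n_i/√M_i.
x_O₂(eff) = (n_O₂/√M_O₂) / (n_O₂/√M_O₂ + n_O₃/√M_O₃)
= (1.97/√32.00) / (1.97/√32.00 + 1.01/√48.00) = 0.3483/(0.3483 + 0.1458) = 0.705.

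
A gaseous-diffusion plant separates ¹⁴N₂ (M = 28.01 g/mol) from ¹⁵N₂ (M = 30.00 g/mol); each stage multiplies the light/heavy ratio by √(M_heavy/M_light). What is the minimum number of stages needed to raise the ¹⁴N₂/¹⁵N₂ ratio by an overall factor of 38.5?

Single-stage factor α = √(30.00/28.01), so ln α = ½ ln(1.07105) = 0.03432.
Need α^N ≥ 38.5 ⇒ N ≥ ln(38.5) / ln α = 3.651 / 0.03432 = 106.38.
Minimum whole number of stages: N = 107.

107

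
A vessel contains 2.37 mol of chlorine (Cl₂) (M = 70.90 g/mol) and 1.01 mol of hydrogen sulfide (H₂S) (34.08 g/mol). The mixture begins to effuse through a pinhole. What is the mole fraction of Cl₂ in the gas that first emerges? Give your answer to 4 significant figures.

Each component's effusion rate ∝ (its partial pressure)·(1/√M) ∝ n_i/√M_i.
x_Cl₂(eff) = (n_Cl₂/√M_Cl₂) / (n_Cl₂/√M_Cl₂ + n_H₂S/√M_H₂S)
= (2.37/√70.90) / (2.37/√70.90 + 1.01/√34.08) = 0.2815/(0.2815 + 0.1730) = 0.6193.

0.6193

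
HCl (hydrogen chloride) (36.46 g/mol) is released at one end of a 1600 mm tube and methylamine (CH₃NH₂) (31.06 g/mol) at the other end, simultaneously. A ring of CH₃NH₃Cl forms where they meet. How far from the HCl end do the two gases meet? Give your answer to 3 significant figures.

Graham's law gives d_HCl/d_CH₃NH₂ = rate_HCl/rate_CH₃NH₂ = √(M_CH₃NH₂/M_HCl) = √(31.06/36.46) = 0.9230.
With d_HCl + d_CH₃NH₂ = 1600 mm, d_CH₃NH₂ = 1600/(1 + 0.9230) = 832.0 mm.
d_HCl = 1600 − 832.0 = 768 mm.

768 mm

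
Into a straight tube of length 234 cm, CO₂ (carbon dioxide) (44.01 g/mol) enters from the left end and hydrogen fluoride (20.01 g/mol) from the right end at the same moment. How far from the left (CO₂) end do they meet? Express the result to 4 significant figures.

The fronts meet when d_CO₂ + d_HF = L with d_CO₂/d_HF = √(M_HF/M_CO₂) (Graham's law). Here √(M_HF/M_CO₂) = √(20.01/44.01) = 0.6743.
With d_CO₂ + d_HF = 234 cm, d_HF = 234/(1 + 0.6743) = 139.8 cm.
d_CO₂ = 234 − 139.8 = 94.24 cm.

94.24 cm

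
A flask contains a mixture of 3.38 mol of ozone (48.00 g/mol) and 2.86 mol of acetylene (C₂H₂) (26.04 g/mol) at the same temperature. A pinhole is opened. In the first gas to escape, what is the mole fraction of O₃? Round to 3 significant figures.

Rate_i ∝ x_i/√M_i (Graham's law weighted by mole fraction), so the effusate composition follows n_i/√M_i.
Mole fraction of O₃ in the effusate = (n_O₃/√M_O₃) / (n_O₃/√M_O₃ + n_C₂H₂/√M_C₂H₂)
= (3.38/√48.00) / (3.38/√48.00 + 2.86/√26.04) = 0.4879/(0.4879 + 0.5605) = 0.465.

0.465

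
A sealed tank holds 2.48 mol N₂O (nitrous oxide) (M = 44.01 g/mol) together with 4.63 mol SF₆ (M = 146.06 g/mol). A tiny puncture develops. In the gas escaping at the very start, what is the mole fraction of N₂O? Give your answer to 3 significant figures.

Rate_i ∝ x_i/√M_i (Graham's law weighted by mole fraction), so the effusate composition follows n_i/√M_i.
x_N₂O(eff) = (n_N₂O/√M_N₂O) / (n_N₂O/√M_N₂O + n_SF₆/√M_SF₆)
= (2.48/√44.01) / (2.48/√44.01 + 4.63/√146.06) = 0.3738/(0.3738 + 0.3831) = 0.494.

0.494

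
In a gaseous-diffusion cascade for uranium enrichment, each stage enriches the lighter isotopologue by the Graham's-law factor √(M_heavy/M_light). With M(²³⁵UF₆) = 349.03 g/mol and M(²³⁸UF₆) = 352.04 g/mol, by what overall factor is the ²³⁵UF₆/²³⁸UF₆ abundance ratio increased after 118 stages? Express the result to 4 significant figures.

1.660

Each stage multiplies the ratio by α = √(352.04/349.03), so after 118 stages the overall factor is α^118 = (352.04/349.03)^(118/2).
= 1.00862^59 = 1.660.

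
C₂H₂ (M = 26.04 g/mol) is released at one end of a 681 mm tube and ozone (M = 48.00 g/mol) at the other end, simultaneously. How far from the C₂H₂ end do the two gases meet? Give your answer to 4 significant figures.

392.2 mm

Graham's law gives d_C₂H₂/d_O₃ = rate_C₂H₂/rate_O₃ = √(M_O₃/M_C₂H₂) = √(48.00/26.04) = 1.358.
With d_C₂H₂ + d_O₃ = 681 mm, d_O₃ = 681/(1 + 1.358) = 288.8 mm.
d_C₂H₂ = 681 − 288.8 = 392.2 mm.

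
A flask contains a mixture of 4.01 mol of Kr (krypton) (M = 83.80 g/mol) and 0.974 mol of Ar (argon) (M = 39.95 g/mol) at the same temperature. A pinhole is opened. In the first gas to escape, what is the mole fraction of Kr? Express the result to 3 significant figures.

0.740

Rate_i ∝ x_i/√M_i (Graham's law weighted by mole fraction), so the effusate composition follows n_i/√M_i.
So x_Kr in the escaping gas = (n_Kr/√M_Kr) / Σ(n_i/√M_i)
= (4.01/√83.80) / (4.01/√83.80 + 0.974/√39.95) = 0.4380/(0.4380 + 0.1541) = 0.740.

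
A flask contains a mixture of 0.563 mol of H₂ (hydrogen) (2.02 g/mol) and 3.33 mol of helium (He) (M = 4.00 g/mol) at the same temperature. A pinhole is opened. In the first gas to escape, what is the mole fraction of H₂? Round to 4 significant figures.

Rate_i ∝ x_i/√M_i (Graham's law weighted by mole fraction), so the effusate composition follows n_i/√M_i.
Mole fraction of H₂ in the effusate = (n_H₂/√M_H₂) / (n_H₂/√M_H₂ + n_He/√M_He)
= (0.563/√2.02) / (0.563/√2.02 + 3.33/√4.00) = 0.3961/(0.3961 + 1.665) = 0.1922.

0.1922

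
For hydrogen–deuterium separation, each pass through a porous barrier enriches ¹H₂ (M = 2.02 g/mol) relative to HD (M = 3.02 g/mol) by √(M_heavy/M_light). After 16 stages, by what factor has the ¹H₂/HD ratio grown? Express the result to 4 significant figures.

Overall factor = α^16 with α = √(3.02/2.02), i.e. (3.02/2.02)^(16/2).
= 1.49505^8 = 24.96.

24.96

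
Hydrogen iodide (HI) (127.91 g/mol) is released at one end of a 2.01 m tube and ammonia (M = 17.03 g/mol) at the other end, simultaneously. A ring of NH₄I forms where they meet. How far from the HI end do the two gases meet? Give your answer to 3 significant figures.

0.537 m

Graham's law gives d_HI/d_NH₃ = rate_HI/rate_NH₃ = √(M_NH₃/M_HI) = √(17.03/127.91) = 0.3649.
With d_HI + d_NH₃ = 2.01 m, d_NH₃ = 2.01/(1 + 0.3649) = 1.473 m.
d_HI = 2.01 − 1.473 = 0.537 m.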